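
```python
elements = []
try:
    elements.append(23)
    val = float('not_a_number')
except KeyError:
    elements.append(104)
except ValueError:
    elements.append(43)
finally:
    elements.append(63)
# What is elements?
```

Step-by-step execution trace:
1. try: `elements.append(23)` → elements = [23].
2. `val = float('not_a_number')` raises ValueError.
3. `except KeyError` does not match ValueError; skipped.
4. `except ValueError` matches → `elements.append(43)` → elements = [23, 43].
5. finally always runs: `elements.append(63)` → elements = [23, 43, 63].
Result: [23, 43, 63]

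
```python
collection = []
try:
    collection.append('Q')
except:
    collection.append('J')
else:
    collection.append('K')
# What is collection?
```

Step-by-step execution trace:
1. try: `collection.append('Q')` → collection = ['Q']. No exception raised.
2. `except` is skipped.
3. `else` runs (try completed without exception): `collection.append('K')` → collection = ['Q', 'K'].
Result: ['Q', 'K']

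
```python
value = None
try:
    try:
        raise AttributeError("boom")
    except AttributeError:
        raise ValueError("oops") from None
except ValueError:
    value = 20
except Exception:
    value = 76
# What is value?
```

Step-by-step execution trace:
1. Inner try raises AttributeError; inner `except AttributeError` catches it.
2. `raise ValueError(...) from None` raises ValueError (from None suppresses __context__, but the active exception is still ValueError).
3. Outer `except ValueError` matches → value = 20.
4. `except Exception` is not reached.
Result: 20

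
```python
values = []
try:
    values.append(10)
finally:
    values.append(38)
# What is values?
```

Step-by-step execution trace:
1. try: `values.append(10)` → values = [10].
2. The try body completes without raising.
3. finally always runs: `values.append(38)` → values = [10, 38].
Result: [10, 38]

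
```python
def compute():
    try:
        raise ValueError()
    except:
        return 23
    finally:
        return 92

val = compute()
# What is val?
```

Step-by-step execution trace:
1. `compute()` enters try: `raise ValueError()` raises ValueError.
2. bare `except` matches → `return 23` sets pending return value 23.
3. Before returning, `finally: return 92` runs and overrides the pending return.
4. compute() returns 92 → val = 92.
Result: 92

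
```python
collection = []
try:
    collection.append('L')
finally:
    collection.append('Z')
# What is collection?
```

Step-by-step execution trace:
1. try: `collection.append('L')` → collection = ['L'].
2. The try body completes without raising.
3. finally always runs: `collection.append('Z')` → collection = ['L', 'Z'].
Result: ['L', 'Z']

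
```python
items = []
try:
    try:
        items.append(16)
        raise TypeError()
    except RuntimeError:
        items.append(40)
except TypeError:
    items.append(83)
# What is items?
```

Step-by-step execution trace:
1. Inner try: `items.append(16)` → items = [16].
2. `raise TypeError()` raises TypeError.
3. Inner `except RuntimeError` does not match TypeError; exception propagates to outer try.
4. Outer `except TypeError` matches → `items.append(83)` → items = [16, 83].
Result: [16, 83]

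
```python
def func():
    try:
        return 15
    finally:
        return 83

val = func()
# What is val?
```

Step-by-step execution trace:
1. `func()` enters try: `return 15` sets pending return value 15.
2. Before returning, `finally: return 83` runs and overrides the pending return.
3. func() returns 83 → val = 83.
Result: 83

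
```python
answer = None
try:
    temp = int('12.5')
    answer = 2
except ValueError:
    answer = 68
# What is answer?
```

Step-by-step execution trace:
1. `temp = int('12.5')` raises ValueError.
2. `answer = 2` is not reached.
3. `except ValueError` matches → answer = 68.
Result: 68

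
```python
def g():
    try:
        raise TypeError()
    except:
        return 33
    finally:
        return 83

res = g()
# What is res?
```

Step-by-step execution trace:
1. `g()` enters try: `raise TypeError()` raises TypeError.
2. bare `except` matches → `return 33` sets pending return value 33.
3. Before returning, `finally: return 83` runs and overrides the pending return.
4. g() returns 83 → res = 83.
Result: 83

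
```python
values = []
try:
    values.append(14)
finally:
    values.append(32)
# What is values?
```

Step-by-step execution trace:
1. try: `values.append(14)` → values = [14].
2. The try body completes without raising.
3. finally always runs: `values.append(32)` → values = [14, 32].
Result: [14, 32]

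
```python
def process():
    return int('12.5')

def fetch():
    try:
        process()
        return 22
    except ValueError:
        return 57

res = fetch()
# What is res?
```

Step-by-step execution trace:
1. `fetch()` calls `process()`.
2. `process()` evaluates `int('12.5')`, which raises ValueError; it propagates to the caller.
3. `return 22` is not reached.
4. `except ValueError` in fetch matches → returns 57.
5. res = 57.
Result: 57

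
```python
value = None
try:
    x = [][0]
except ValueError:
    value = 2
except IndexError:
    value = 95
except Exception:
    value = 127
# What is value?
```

Step-by-step execution trace:
1. `x = [][0]` raises IndexError.
2. `except ValueError` does not match IndexError; skipped.
3. `except IndexError` matches → value = 95.
4. Remaining except clauses are skipped.
Result: 95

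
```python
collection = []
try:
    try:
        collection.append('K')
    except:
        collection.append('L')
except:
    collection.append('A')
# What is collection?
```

Step-by-step execution trace:
1. Inner try: `collection.append('K')` → collection = ['K']. No exception raised.
2. Inner `except` is skipped.
3. Inner try completes normally; outer `except` is skipped.
Result: ['K']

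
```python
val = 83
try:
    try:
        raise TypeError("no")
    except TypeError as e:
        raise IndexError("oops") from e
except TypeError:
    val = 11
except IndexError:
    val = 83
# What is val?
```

Step-by-step execution trace:
1. Inner try raises TypeError; inner `except TypeError as e` catches it.
2. `raise IndexError(...) from e` raises IndexError (TypeError is attached as __cause__, but only IndexError is active).
3. Outer `except TypeError` does not match IndexError; skipped.
4. Outer `except IndexError` matches → val = 83.
Result: 83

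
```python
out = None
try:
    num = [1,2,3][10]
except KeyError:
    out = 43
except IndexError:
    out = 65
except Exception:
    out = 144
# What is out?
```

Step-by-step execution trace:
1. `num = [1,2,3][10]` raises IndexError.
2. `except KeyError` does not match IndexError; skipped.
3. `except IndexError` matches → out = 65.
4. Remaining except clauses are skipped.
Result: 65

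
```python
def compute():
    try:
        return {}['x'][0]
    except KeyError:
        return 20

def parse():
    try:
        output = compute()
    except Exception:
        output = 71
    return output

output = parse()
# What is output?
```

Step-by-step execution trace:
1. `parse()` calls `compute()`.
2. In compute: `{}['x'][0]` raises KeyError; `except KeyError` catches it → returns 20.
3. In parse: `output = compute()` → output = 20. No exception reaches parse.
4. `except Exception` is skipped; parse returns 20.
5. output = 20.
Result: 20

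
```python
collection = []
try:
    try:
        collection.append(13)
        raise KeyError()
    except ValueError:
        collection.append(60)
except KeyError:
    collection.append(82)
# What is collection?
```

Step-by-step execution trace:
1. Inner try: `collection.append(13)` → collection = [13].
2. `raise KeyError()` raises KeyError.
3. Inner `except ValueError` does not match KeyError; exception propagates to outer try.
4. Outer `except KeyError` matches → `collection.append(82)` → collection = [13, 82].
Result: [13, 82]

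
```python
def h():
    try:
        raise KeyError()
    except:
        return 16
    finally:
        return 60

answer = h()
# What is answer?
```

Step-by-step execution trace:
1. `h()` enters try: `raise KeyError()` raises KeyError.
2. bare `except` matches → `return 16` sets pending return value 16.
3. Before returning, `finally: return 60` runs and overrides the pending return.
4. h() returns 60 → answer = 60.
Result: 60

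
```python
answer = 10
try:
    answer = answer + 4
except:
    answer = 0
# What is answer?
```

Step-by-step execution trace:
1. answer starts at 10.
2. try: `answer = answer + 4` → answer = 14. No exception raised.
3. `except` is skipped.
Result: 14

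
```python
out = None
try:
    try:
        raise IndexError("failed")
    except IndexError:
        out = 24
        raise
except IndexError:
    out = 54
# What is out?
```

Step-by-step execution trace:
1. Inner try: `raise IndexError("failed")` raises IndexError.
2. Inner `except IndexError` matches → out = 24.
3. bare `raise` re-raises the same IndexError.
4. Outer `except IndexError` matches → out = 54.
Result: 54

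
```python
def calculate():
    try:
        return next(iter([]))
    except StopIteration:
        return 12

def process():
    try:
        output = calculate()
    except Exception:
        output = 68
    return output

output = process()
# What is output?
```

Step-by-step execution trace:
1. `process()` calls `calculate()`.
2. In calculate: `next(iter([]))` raises StopIteration; `except StopIteration` catches it → returns 12.
3. In process: `output = calculate()` → output = 12. No exception reaches process.
4. `except Exception` is skipped; process returns 12.
5. output = 12.
Result: 12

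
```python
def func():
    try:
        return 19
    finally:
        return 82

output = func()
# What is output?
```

Step-by-step execution trace:
1. `func()` enters try: `return 19` sets pending return value 19.
2. Before returning, `finally: return 82` runs and overrides the pending return.
3. func() returns 82 → output = 82.
Result: 82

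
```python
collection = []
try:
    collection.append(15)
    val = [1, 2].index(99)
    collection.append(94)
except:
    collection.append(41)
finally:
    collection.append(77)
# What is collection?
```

Step-by-step execution trace:
1. try: `collection.append(15)` → collection = [15].
2. `val = [1, 2].index(99)` raises ValueError; `collection.append(94)` is not reached.
3. bare `except` matches → `collection.append(41)` → collection = [15, 41].
4. finally always runs: `collection.append(77)` → collection = [15, 41, 77].
Result: [15, 41, 77]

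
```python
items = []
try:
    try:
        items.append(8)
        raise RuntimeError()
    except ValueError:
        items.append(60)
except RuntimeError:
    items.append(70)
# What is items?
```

Step-by-step execution trace:
1. Inner try: `items.append(8)` → items = [8].
2. `raise RuntimeError()` raises RuntimeError.
3. Inner `except ValueError` does not match RuntimeError; exception propagates to outer try.
4. Outer `except RuntimeError` matches → `items.append(70)` → items = [8, 70].
Result: [8, 70]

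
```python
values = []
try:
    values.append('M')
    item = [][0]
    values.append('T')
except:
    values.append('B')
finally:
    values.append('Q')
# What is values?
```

Step-by-step execution trace:
1. try: `values.append('M')` → values = ['M'].
2. `item = [][0]` raises IndexError; `values.append('T')` is not reached.
3. bare `except` matches → `values.append('B')` → values = ['M', 'B'].
4. finally always runs: `values.append('Q')` → values = ['M', 'B', 'Q'].
Result: ['M', 'B', 'Q']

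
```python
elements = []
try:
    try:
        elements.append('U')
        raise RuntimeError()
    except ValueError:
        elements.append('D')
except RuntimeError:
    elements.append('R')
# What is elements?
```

Step-by-step execution trace:
1. Inner try: `elements.append('U')` → elements = ['U'].
2. `raise RuntimeError()` raises RuntimeError.
3. Inner `except ValueError` does not match RuntimeError; exception propagates to outer try.
4. Outer `except RuntimeError` matches → `elements.append('R')` → elements = ['U', 'R'].
Result: ['U', 'R']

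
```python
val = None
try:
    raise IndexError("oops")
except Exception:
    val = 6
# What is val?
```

Step-by-step execution trace:
1. `raise IndexError(...)` raises IndexError.
2. `except Exception` matches (IndexError is a subclass of Exception) → val = 6.
Result: 6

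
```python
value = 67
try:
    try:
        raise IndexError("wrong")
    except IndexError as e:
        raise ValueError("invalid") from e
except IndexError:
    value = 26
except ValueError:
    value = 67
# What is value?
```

Step-by-step execution trace:
1. Inner try raises IndexError; inner `except IndexError as e` catches it.
2. `raise ValueError(...) from e` raises ValueError (IndexError is attached as __cause__, but only ValueError is active).
3. Outer `except IndexError` does not match ValueError; skipped.
4. Outer `except ValueError` matches → value = 67.
Result: 67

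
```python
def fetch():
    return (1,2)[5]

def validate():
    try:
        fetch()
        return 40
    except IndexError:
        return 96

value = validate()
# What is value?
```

Step-by-step execution trace:
1. `validate()` calls `fetch()`.
2. `fetch()` evaluates `(1,2)[5]`, which raises IndexError; it propagates to the caller.
3. `return 40` is not reached.
4. `except IndexError` in validate matches → returns 96.
5. value = 96.
Result: 96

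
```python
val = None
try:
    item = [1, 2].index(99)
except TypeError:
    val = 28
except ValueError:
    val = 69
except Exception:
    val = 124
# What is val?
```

Step-by-step execution trace:
1. `item = [1, 2].index(99)` raises ValueError.
2. `except TypeError` does not match ValueError; skipped.
3. `except ValueError` matches → val = 69.
4. Remaining except clauses are skipped.
Result: 69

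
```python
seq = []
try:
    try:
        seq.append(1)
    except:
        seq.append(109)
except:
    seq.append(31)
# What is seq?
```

Step-by-step execution trace:
1. Inner try: `seq.append(1)` → seq = [1]. No exception raised.
2. Inner `except` is skipped.
3. Inner try completes normally; outer `except` is skipped.
Result: [1]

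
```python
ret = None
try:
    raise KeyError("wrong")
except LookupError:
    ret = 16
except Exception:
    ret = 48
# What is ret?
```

Step-by-step execution trace:
1. `raise KeyError(...)` raises KeyError.
2. `except LookupError` matches (KeyError is a subclass of LookupError) → ret = 16.
3. `except Exception` is not reached.
Result: 16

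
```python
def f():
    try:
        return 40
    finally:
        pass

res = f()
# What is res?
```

Step-by-step execution trace:
1. `f()` enters try: `return 40` sets pending return value 40.
2. Before returning, `finally: pass` runs (no effect).
3. f() returns 40 → res = 40.
Result: 40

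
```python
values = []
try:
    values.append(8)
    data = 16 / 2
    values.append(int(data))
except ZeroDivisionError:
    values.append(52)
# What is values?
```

Step-by-step execution trace:
1. try: `values.append(8)` → values = [8].
2. `data = 16 / 2` → data = 8.0. No exception raised.
3. `values.append(int(data))` → values = [8, 8].
4. `except ZeroDivisionError` is skipped (no exception was raised).
Result: [8, 8]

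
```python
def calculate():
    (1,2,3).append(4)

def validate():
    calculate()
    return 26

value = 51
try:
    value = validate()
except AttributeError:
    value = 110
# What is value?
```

Step-by-step execution trace:
1. value starts at 51.
2. try: `validate()` calls `calculate()`.
3. `calculate()` evaluates `(1,2,3).append(4)`, which raises AttributeError; it propagates through validate (uncaught).
4. `return 26` in validate is not reached; the assignment to value does not complete.
5. `except AttributeError` matches → value = 110.
Result: 110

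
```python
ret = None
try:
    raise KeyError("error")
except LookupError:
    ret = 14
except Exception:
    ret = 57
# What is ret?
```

Step-by-step execution trace:
1. `raise KeyError(...)` raises KeyError.
2. `except LookupError` matches (KeyError is a subclass of LookupError) → ret = 14.
3. `except Exception` is not reached.
Result: 14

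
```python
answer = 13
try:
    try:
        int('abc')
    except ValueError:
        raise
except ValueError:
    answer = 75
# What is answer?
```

Step-by-step execution trace:
1. Inner try: `int('abc')` raises ValueError.
2. Inner `except ValueError` matches; bare `raise` re-raises the same ValueError.
3. Outer `except ValueError` matches → answer = 75.
Result: 75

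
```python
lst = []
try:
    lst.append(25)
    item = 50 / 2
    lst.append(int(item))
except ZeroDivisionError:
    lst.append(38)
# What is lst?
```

Step-by-step execution trace:
1. try: `lst.append(25)` → lst = [25].
2. `item = 50 / 2` → item = 25.0. No exception raised.
3. `lst.append(int(item))` → lst = [25, 25].
4. `except ZeroDivisionError` is skipped (no exception was raised).
Result: [25, 25]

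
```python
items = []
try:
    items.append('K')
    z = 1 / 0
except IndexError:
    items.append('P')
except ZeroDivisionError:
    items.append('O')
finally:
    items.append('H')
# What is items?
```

Step-by-step execution trace:
1. try: `items.append('K')` → items = ['K'].
2. `z = 1 / 0` raises ZeroDivisionError.
3. `except IndexError` does not match ZeroDivisionError; skipped.
4. `except ZeroDivisionError` matches → `items.append('O')` → items = ['K', 'O'].
5. finally always runs: `items.append('H')` → items = ['K', 'O', 'H'].
Result: ['K', 'O', 'H']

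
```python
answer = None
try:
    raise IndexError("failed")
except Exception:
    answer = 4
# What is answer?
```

Step-by-step execution trace:
1. `raise IndexError(...)` raises IndexError.
2. `except Exception` matches (IndexError is a subclass of Exception) → answer = 4.
Result: 4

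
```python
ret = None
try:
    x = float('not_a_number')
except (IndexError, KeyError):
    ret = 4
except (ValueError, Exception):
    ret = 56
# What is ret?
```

Step-by-step execution trace:
1. `x = float('not_a_number')` raises ValueError.
2. `except (IndexError, KeyError)` does not match ValueError; skipped.
3. `except (ValueError, Exception)` matches (ValueError is in the tuple) → ret = 56.
Result: 56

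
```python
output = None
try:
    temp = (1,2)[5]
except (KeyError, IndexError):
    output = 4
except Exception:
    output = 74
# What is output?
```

Step-by-step execution trace:
1. `temp = (1,2)[5]` raises IndexError.
2. `except (KeyError, IndexError)` matches (IndexError is in the tuple) → output = 4.
3. `except Exception` is not reached.
Result: 4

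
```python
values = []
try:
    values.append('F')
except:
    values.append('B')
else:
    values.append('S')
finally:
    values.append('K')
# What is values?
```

Step-by-step execution trace:
1. try: `values.append('F')` → values = ['F']. No exception raised.
2. `except` is skipped.
3. `else` runs: `values.append('S')` → values = ['F', 'S'].
4. `finally` always runs: `values.append('K')` → values = ['F', 'S', 'K'].
Result: ['F', 'S', 'K']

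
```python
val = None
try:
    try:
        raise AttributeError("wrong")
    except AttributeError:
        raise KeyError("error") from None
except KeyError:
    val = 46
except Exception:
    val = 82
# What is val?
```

Step-by-step execution trace:
1. Inner try raises AttributeError; inner `except AttributeError` catches it.
2. `raise KeyError(...) from None` raises KeyError (from None suppresses __context__, but the active exception is still KeyError).
3. Outer `except KeyError` matches → val = 46.
4. `except Exception` is not reached.
Result: 46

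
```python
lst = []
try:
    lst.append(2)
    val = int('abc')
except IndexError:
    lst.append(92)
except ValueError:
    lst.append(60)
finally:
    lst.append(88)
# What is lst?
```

Step-by-step execution trace:
1. try: `lst.append(2)` → lst = [2].
2. `val = int('abc')` raises ValueError.
3. `except IndexError` does not match ValueError; skipped.
4. `except ValueError` matches → `lst.append(60)` → lst = [2, 60].
5. finally always runs: `lst.append(88)` → lst = [2, 60, 88].
Result: [2, 60, 88]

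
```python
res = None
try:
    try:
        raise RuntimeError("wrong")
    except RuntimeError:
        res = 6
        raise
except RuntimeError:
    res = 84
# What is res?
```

Step-by-step execution trace:
1. Inner try: `raise RuntimeError("wrong")` raises RuntimeError.
2. Inner `except RuntimeError` matches → res = 6.
3. bare `raise` re-raises the same RuntimeError.
4. Outer `except RuntimeError` matches → res = 84.
Result: 84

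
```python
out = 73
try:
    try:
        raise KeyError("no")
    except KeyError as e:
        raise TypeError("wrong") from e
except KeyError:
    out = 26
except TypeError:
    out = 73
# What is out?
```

Step-by-step execution trace:
1. Inner try raises KeyError; inner `except KeyError as e` catches it.
2. `raise TypeError(...) from e` raises TypeError (KeyError is attached as __cause__, but only TypeError is active).
3. Outer `except KeyError` does not match TypeError; skipped.
4. Outer `except TypeError` matches → out = 73.
Result: 73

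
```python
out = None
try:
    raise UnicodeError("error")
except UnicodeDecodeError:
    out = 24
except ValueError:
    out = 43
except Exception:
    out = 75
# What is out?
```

Step-by-step execution trace:
1. `raise UnicodeError(...)` raises UnicodeError.
2. `except UnicodeDecodeError` does not match (UnicodeError is not a subclass of UnicodeDecodeError); skipped.
3. `except ValueError` matches (UnicodeError is a subclass of ValueError) → out = 43.
4. `except Exception` is not reached.
Result: 43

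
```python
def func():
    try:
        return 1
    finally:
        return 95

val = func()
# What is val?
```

Step-by-step execution trace:
1. `func()` enters try: `return 1` sets pending return value 1.
2. Before returning, `finally: return 95` runs and overrides the pending return.
3. func() returns 95 → val = 95.
Result: 95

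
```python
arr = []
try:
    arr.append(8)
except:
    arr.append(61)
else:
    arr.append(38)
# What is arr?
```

Step-by-step execution trace:
1. try: `arr.append(8)` → arr = [8]. No exception raised.
2. `except` is skipped.
3. `else` runs (try completed without exception): `arr.append(38)` → arr = [8, 38].
Result: [8, 38]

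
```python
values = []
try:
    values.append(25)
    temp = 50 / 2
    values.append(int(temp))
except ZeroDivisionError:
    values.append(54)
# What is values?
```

Step-by-step execution trace:
1. try: `values.append(25)` → values = [25].
2. `temp = 50 / 2` → temp = 25.0. No exception raised.
3. `values.append(int(temp))` → values = [25, 25].
4. `except ZeroDivisionError` is skipped (no exception was raised).
Result: [25, 25]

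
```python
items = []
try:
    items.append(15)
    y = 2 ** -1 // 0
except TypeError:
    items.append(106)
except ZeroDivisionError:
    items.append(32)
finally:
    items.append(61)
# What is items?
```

Step-by-step execution trace:
1. try: `items.append(15)` → items = [15].
2. `y = 2 ** -1 // 0` raises ZeroDivisionError.
3. `except TypeError` does not match ZeroDivisionError; skipped.
4. `except ZeroDivisionError` matches → `items.append(32)` → items = [15, 32].
5. finally always runs: `items.append(61)` → items = [15, 32, 61].
Result: [15, 32, 61]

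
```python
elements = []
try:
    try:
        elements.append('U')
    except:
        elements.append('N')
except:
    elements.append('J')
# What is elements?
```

Step-by-step execution trace:
1. Inner try: `elements.append('U')` → elements = ['U']. No exception raised.
2. Inner `except` is skipped.
3. Inner try completes normally; outer `except` is skipped.
Result: ['U']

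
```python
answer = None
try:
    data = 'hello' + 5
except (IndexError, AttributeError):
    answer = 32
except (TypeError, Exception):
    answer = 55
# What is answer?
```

Step-by-step execution trace:
1. `data = 'hello' + 5` raises TypeError.
2. `except (IndexError, AttributeError)` does not match TypeError; skipped.
3. `except (TypeError, Exception)` matches (TypeError is in the tuple) → answer = 55.
Result: 55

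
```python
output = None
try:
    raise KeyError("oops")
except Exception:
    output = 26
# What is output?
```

Step-by-step execution trace:
1. `raise KeyError(...)` raises KeyError.
2. `except Exception` matches (KeyError is a subclass of Exception) → output = 26.
Result: 26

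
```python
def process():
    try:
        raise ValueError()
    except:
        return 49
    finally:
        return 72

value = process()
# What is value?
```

Step-by-step execution trace:
1. `process()` enters try: `raise ValueError()` raises ValueError.
2. bare `except` matches → `return 49` sets pending return value 49.
3. Before returning, `finally: return 72` runs and overrides the pending return.
4. process() returns 72 → value = 72.
Result: 72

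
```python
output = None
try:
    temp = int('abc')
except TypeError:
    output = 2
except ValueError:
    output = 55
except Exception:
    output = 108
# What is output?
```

Step-by-step execution trace:
1. `temp = int('abc')` raises ValueError.
2. `except TypeError` does not match ValueError; skipped.
3. `except ValueError` matches → output = 55.
4. Remaining except clauses are skipped.
Result: 55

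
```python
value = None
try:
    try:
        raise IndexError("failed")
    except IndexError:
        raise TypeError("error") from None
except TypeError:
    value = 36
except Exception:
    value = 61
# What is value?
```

Step-by-step execution trace:
1. Inner try raises IndexError; inner `except IndexError` catches it.
2. `raise TypeError(...) from None` raises TypeError (from None suppresses __context__, but the active exception is still TypeError).
3. Outer `except TypeError` matches → value = 36.
4. `except Exception` is not reached.
Result: 36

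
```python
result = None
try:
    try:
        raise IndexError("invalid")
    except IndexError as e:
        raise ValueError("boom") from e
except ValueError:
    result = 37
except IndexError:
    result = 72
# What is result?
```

Step-by-step execution trace:
1. Inner try raises IndexError; inner `except IndexError as e` catches it.
2. `raise ValueError(...) from e` raises ValueError (IndexError is attached as __cause__, but only ValueError is active).
3. Outer `except ValueError` matches → result = 37.
4. `except IndexError` is not reached.
Result: 37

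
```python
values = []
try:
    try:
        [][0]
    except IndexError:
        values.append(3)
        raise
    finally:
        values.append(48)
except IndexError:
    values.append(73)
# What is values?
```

Step-by-step execution trace:
1. Inner try: `[][0]` raises IndexError.
2. Inner `except IndexError` matches → `values.append(3)` → values = [3].
3. bare `raise` re-raises IndexError.
4. Inner `finally` runs during unwinding: `values.append(48)` → values = [3, 48].
5. Outer `except IndexError` matches → `values.append(73)` → values = [3, 48, 73].
Result: [3, 48, 73]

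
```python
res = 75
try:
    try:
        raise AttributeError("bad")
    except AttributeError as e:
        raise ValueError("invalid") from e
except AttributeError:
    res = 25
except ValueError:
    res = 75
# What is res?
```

Step-by-step execution trace:
1. Inner try raises AttributeError; inner `except AttributeError as e` catches it.
2. `raise ValueError(...) from e` raises ValueError (AttributeError is attached as __cause__, but only ValueError is active).
3. Outer `except AttributeError` does not match ValueError; skipped.
4. Outer `except ValueError` matches → res = 75.
Result: 75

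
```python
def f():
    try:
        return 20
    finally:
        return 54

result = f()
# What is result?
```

Step-by-step execution trace:
1. `f()` enters try: `return 20` sets pending return value 20.
2. Before returning, `finally: return 54` runs and overrides the pending return.
3. f() returns 54 → result = 54.
Result: 54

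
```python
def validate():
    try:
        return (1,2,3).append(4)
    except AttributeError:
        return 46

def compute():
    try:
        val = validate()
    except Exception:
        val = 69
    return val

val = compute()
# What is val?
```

Step-by-step execution trace:
1. `compute()` calls `validate()`.
2. In validate: `(1,2,3).append(4)` raises AttributeError; `except AttributeError` catches it → returns 46.
3. In compute: `val = validate()` → val = 46. No exception reaches compute.
4. `except Exception` is skipped; compute returns 46.
5. val = 46.
Result: 46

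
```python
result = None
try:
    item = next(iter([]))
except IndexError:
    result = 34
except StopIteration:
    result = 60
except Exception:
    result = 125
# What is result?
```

Step-by-step execution trace:
1. `item = next(iter([]))` raises StopIteration.
2. `except IndexError` does not match StopIteration; skipped.
3. `except StopIteration` matches → result = 60.
4. Remaining except clauses are skipped.
Result: 60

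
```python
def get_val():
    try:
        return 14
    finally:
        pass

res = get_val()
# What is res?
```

Step-by-step execution trace:
1. `get_val()` enters try: `return 14` sets pending return value 14.
2. Before returning, `finally: pass` runs (no effect).
3. get_val() returns 14 → res = 14.
Result: 14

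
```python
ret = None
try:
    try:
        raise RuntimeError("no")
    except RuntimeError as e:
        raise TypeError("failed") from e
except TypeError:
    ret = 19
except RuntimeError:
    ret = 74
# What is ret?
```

Step-by-step execution trace:
1. Inner try raises RuntimeError; inner `except RuntimeError as e` catches it.
2. `raise TypeError(...) from e` raises TypeError (RuntimeError is attached as __cause__, but only TypeError is active).
3. Outer `except TypeError` matches → ret = 19.
4. `except RuntimeError` is not reached.
Result: 19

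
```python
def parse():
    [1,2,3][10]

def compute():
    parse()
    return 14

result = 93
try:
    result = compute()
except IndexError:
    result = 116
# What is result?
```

Step-by-step execution trace:
1. result starts at 93.
2. try: `compute()` calls `parse()`.
3. `parse()` evaluates `[1,2,3][10]`, which raises IndexError; it propagates through compute (uncaught).
4. `return 14` in compute is not reached; the assignment to result does not complete.
5. `except IndexError` matches → result = 116.
Result: 116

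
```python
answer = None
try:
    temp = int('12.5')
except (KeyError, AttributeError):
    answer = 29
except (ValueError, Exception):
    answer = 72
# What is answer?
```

Step-by-step execution trace:
1. `temp = int('12.5')` raises ValueError.
2. `except (KeyError, AttributeError)` does not match ValueError; skipped.
3. `except (ValueError, Exception)` matches (ValueError is in the tuple) → answer = 72.
Result: 72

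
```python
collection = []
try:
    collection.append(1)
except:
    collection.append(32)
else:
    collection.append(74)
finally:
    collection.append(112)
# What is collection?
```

Step-by-step execution trace:
1. try: `collection.append(1)` → collection = [1]. No exception raised.
2. `except` is skipped.
3. `else` runs: `collection.append(74)` → collection = [1, 74].
4. `finally` always runs: `collection.append(112)` → collection = [1, 74, 112].
Result: [1, 74, 112]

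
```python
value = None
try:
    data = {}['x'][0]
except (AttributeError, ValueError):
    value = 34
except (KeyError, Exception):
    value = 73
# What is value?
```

Step-by-step execution trace:
1. `data = {}['x'][0]` raises KeyError.
2. `except (AttributeError, ValueError)` does not match KeyError; skipped.
3. `except (KeyError, Exception)` matches (KeyError is in the tuple) → value = 73.
Result: 73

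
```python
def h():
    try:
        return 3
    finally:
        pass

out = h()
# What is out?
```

Step-by-step execution trace:
1. `h()` enters try: `return 3` sets pending return value 3.
2. Before returning, `finally: pass` runs (no effect).
3. h() returns 3 → out = 3.
Result: 3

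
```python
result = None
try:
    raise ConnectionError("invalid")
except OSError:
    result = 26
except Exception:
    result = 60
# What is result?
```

Step-by-step execution trace:
1. `raise ConnectionError(...)` raises ConnectionError.
2. `except OSError` matches (ConnectionError is a subclass of OSError) → result = 26.
3. `except Exception` is not reached.
Result: 26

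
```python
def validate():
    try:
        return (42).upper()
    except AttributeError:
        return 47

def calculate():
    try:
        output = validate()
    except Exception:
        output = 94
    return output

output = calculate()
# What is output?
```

Step-by-step execution trace:
1. `calculate()` calls `validate()`.
2. In validate: `(42).upper()` raises AttributeError; `except AttributeError` catches it → returns 47.
3. In calculate: `output = validate()` → output = 47. No exception reaches calculate.
4. `except Exception` is skipped; calculate returns 47.
5. output = 47.
Result: 47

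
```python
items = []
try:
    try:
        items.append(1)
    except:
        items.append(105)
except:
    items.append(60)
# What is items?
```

Step-by-step execution trace:
1. Inner try: `items.append(1)` → items = [1]. No exception raised.
2. Inner `except` is skipped.
3. Inner try completes normally; outer `except` is skipped.
Result: [1]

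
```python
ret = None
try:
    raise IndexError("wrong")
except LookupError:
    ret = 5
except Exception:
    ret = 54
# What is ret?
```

Step-by-step execution trace:
1. `raise IndexError(...)` raises IndexError.
2. `except LookupError` matches (IndexError is a subclass of LookupError) → ret = 5.
3. `except Exception` is not reached.
Result: 5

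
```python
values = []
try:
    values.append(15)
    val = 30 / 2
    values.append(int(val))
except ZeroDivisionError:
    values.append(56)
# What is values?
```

Step-by-step execution trace:
1. try: `values.append(15)` → values = [15].
2. `val = 30 / 2` → val = 15.0. No exception raised.
3. `values.append(int(val))` → values = [15, 15].
4. `except ZeroDivisionError` is skipped (no exception was raised).
Result: [15, 15]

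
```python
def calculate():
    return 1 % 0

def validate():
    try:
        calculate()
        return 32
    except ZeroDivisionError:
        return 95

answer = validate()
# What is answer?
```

Step-by-step execution trace:
1. `validate()` calls `calculate()`.
2. `calculate()` evaluates `1 % 0`, which raises ZeroDivisionError; it propagates to the caller.
3. `return 32` is not reached.
4. `except ZeroDivisionError` in validate matches → returns 95.
5. answer = 95.
Result: 95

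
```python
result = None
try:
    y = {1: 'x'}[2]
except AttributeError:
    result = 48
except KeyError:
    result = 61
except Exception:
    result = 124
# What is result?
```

Step-by-step execution trace:
1. `y = {1: 'x'}[2]` raises KeyError.
2. `except AttributeError` does not match KeyError; skipped.
3. `except KeyError` matches → result = 61.
4. Remaining except clauses are skipped.
Result: 61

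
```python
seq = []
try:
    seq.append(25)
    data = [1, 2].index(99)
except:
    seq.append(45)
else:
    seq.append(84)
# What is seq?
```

Step-by-step execution trace:
1. try: `seq.append(25)` → seq = [25].
2. `data = [1, 2].index(99)` raises ValueError.
3. bare `except` matches → `seq.append(45)` → seq = [25, 45].
4. `else` is skipped (an exception was raised).
Result: [25, 45]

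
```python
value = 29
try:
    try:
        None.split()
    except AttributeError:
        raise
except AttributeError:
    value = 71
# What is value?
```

Step-by-step execution trace:
1. Inner try: `None.split()` raises AttributeError.
2. Inner `except AttributeError` matches; bare `raise` re-raises the same AttributeError.
3. Outer `except AttributeError` matches → value = 71.
Result: 71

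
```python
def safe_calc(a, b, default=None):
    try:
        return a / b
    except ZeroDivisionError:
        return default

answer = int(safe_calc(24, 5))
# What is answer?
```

Step-by-step execution trace:
1. `safe_calc(24, 5)` enters try: `return 24 / 5` → returns 4.8. No exception raised.
2. `except ZeroDivisionError` is skipped.
3. `int(4.8)` → 4 → answer = 4.
Result: 4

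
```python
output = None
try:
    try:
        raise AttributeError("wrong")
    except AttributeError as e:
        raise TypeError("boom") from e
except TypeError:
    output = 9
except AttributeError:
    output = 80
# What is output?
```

Step-by-step execution trace:
1. Inner try raises AttributeError; inner `except AttributeError as e` catches it.
2. `raise TypeError(...) from e` raises TypeError (AttributeError is attached as __cause__, but only TypeError is active).
3. Outer `except TypeError` matches → output = 9.
4. `except AttributeError` is not reached.
Result: 9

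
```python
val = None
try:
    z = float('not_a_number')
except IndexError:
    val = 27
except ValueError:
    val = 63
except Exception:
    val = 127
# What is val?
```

Step-by-step execution trace:
1. `z = float('not_a_number')` raises ValueError.
2. `except IndexError` does not match ValueError; skipped.
3. `except ValueError` matches → val = 63.
4. Remaining except clauses are skipped.
Result: 63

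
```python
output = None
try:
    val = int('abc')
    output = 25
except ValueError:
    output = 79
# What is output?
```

Step-by-step execution trace:
1. `val = int('abc')` raises ValueError.
2. `output = 25` is not reached.
3. `except ValueError` matches → output = 79.
Result: 79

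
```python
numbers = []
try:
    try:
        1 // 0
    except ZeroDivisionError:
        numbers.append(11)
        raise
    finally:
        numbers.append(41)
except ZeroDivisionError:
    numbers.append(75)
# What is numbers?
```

Step-by-step execution trace:
1. Inner try: `1 // 0` raises ZeroDivisionError.
2. Inner `except ZeroDivisionError` matches → `numbers.append(11)` → numbers = [11].
3. bare `raise` re-raises ZeroDivisionError.
4. Inner `finally` runs during unwinding: `numbers.append(41)` → numbers = [11, 41].
5. Outer `except ZeroDivisionError` matches → `numbers.append(75)` → numbers = [11, 41, 75].
Result: [11, 41, 75]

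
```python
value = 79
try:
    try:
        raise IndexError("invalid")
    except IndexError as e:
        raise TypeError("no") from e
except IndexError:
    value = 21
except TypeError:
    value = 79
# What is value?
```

Step-by-step execution trace:
1. Inner try raises IndexError; inner `except IndexError as e` catches it.
2. `raise TypeError(...) from e` raises TypeError (IndexError is attached as __cause__, but only TypeError is active).
3. Outer `except IndexError` does not match TypeError; skipped.
4. Outer `except TypeError` matches → value = 79.
Result: 79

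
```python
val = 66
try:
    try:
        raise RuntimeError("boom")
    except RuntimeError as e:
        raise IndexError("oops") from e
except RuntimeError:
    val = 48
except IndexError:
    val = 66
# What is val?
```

Step-by-step execution trace:
1. Inner try raises RuntimeError; inner `except RuntimeError as e` catches it.
2. `raise IndexError(...) from e` raises IndexError (RuntimeError is attached as __cause__, but only IndexError is active).
3. Outer `except RuntimeError` does not match IndexError; skipped.
4. Outer `except IndexError` matches → val = 66.
Result: 66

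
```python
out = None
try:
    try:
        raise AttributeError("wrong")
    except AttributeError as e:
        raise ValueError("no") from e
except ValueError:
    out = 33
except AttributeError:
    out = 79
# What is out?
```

Step-by-step execution trace:
1. Inner try raises AttributeError; inner `except AttributeError as e` catches it.
2. `raise ValueError(...) from e` raises ValueError (AttributeError is attached as __cause__, but only ValueError is active).
3. Outer `except ValueError` matches → out = 33.
4. `except AttributeError` is not reached.
Result: 33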